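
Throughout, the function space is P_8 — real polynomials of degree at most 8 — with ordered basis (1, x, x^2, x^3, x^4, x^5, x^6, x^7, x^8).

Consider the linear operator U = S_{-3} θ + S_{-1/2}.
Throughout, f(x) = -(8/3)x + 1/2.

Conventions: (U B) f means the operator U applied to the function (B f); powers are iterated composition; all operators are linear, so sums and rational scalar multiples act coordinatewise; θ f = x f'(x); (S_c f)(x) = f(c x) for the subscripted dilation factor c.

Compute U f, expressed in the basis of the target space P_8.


the image equals g(x) = (28/3)x + 1/2

θ f = -(8/3)x
S_{-3} θ f = 8x
S_{-1/2} f = (4/3)x + 1/2
(S_{-3} θ + S_{-1/2}) f = (28/3)x + 1/2


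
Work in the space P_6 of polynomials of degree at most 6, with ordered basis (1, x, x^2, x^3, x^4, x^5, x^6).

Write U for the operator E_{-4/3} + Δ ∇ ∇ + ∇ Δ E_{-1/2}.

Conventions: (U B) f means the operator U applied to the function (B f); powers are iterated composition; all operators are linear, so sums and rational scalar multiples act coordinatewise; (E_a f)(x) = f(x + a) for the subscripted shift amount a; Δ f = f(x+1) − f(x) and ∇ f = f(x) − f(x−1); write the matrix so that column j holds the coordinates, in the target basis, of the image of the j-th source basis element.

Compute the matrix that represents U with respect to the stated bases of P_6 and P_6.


image of 1: 1
image of x: x - 4/3
image of x^2: x^2 - (8/3)x + 34/9
image of x^3: x^3 - 4x^2 + (34/3)x + 17/27
image of x^4: x^4 - (16/3)x^3 + (68/3)x^2 + (68/27)x - 311/81
image of x^5: x^5 - (20/3)x^4 + (340/9)x^3 + (170/27)x^2 - (1555/81)x + 8887/486
image of x^6: x^6 - 8x^5 + (170/3)x^4 + (340/27)x^3 - (1555/27)x^2 + (8887/81)x - 250813/5832
each image's coordinates form column j of the matrix

the matrix is [[1, -4/3, 34/9, 17/27, -311/81, 8887/486, -250813/5832]; [0, 1, -8/3, 34/3, 68/27, -1555/81, 8887/81]; [0, 0, 1, -4, 68/3, 170/27, -1555/27]; [0, 0, 0, 1, -16/3, 340/9, 340/27]; [0, 0, 0, 0, 1, -20/3, 170/3]; [0, 0, 0, 0, 0, 1, -8]; [0, 0, 0, 0, 0, 0, 1]] (rows listed top to bottom)


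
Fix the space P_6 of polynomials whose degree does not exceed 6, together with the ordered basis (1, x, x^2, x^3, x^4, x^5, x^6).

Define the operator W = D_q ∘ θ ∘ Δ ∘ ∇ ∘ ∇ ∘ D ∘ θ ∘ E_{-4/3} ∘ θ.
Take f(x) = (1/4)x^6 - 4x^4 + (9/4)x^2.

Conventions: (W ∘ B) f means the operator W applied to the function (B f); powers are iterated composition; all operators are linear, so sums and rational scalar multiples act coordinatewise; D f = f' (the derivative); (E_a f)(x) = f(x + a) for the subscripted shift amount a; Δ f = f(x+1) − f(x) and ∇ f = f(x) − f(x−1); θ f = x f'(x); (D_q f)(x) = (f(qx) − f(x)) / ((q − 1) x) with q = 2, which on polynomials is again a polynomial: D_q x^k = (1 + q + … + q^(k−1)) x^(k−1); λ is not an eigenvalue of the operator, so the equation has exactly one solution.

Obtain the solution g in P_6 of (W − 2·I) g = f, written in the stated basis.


the result is g(x) = -(1/8)x^6 + 2x^4 - (9/8)x^2 - 4860x + 2610

write g with unknown coordinates in the stated basis and equate coefficients in (W − 2·I) g = f
solving from the highest basis element down gives g = -(1/8)x^6 + 2x^4 - (9/8)x^2 - 4860x + 2610
check: W g = -9720x + 5220
so W g − 2·g = (1/4)x^6 - 4x^4 + (9/4)x^2 = f ✓


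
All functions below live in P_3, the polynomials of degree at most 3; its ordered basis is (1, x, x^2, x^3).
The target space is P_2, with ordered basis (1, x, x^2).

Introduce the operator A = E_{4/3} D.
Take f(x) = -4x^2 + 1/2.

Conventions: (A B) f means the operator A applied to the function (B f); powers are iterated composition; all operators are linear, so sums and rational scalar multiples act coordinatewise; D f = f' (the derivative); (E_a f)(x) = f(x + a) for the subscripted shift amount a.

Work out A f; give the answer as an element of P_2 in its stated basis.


g(x) = -8x - 32/3

D f = -8x
E_{4/3} D f = -8x - 32/3


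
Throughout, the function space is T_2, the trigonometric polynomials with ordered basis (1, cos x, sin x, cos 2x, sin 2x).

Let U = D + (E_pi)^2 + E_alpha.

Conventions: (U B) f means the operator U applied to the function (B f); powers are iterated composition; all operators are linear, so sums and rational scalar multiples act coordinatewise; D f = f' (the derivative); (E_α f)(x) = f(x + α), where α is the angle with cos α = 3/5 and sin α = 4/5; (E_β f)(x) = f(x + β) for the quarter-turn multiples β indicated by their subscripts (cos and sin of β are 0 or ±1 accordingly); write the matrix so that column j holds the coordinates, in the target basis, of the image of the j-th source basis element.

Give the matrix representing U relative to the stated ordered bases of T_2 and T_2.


the matrix is [[2, 0, 0, 0, 0]; [0, 8/5, 9/5, 0, 0]; [0, -9/5, 8/5, 0, 0]; [0, 0, 0, 18/25, 74/25]; [0, 0, 0, -74/25, 18/25]] (rows listed top to bottom)

image of 1: 2
image of cos x: (8/5)cos x - (9/5)sin x
image of sin x: (9/5)cos x + (8/5)sin x
image of cos 2x: (18/25)cos 2x - (74/25)sin 2x
image of sin 2x: (74/25)cos 2x + (18/25)sin 2x
each image's coordinates form column j of the matrix


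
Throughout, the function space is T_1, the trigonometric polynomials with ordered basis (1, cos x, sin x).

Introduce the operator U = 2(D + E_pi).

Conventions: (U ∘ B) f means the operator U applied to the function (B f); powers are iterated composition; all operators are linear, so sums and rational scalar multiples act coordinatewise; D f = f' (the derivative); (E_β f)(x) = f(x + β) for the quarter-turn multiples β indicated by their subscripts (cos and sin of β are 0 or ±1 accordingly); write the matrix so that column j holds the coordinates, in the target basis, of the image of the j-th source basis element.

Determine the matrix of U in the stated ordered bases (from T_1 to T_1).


image of 1: 2
image of cos x: -2cos x - 2sin x
image of sin x: 2cos x - 2sin x
each image's coordinates form column j of the matrix

the matrix is [[2, 0, 0]; [0, -2, 2]; [0, -2, -2]] (rows listed top to bottom)


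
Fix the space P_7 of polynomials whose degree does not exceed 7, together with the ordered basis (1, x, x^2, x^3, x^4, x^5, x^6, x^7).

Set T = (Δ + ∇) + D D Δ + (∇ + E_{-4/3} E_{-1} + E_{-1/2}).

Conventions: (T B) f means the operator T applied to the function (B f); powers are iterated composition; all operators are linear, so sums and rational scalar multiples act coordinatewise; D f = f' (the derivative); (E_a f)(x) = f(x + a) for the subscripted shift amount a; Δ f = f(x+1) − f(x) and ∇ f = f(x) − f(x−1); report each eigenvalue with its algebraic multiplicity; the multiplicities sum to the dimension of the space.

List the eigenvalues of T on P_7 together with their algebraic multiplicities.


λ = 2 (multiplicity 8)

image of 1: 2
image of x: 2x + 1/6
image of x^2: 2x^2 + (1/3)x + 169/36
image of x^3: 2x^3 + (1/2)x^2 + (169/12)x - 827/216
image of x^4: 2x^4 + (2/3)x^3 + (169/6)x^2 - (827/54)x + 52753/1296
image of x^5: 2x^5 + (5/6)x^4 + (845/18)x^3 - (4135/108)x^2 + (263765/1296)x - 359219/7776
image of x^6: 2x^6 + x^5 + (845/12)x^4 - (4135/54)x^3 + (263765/432)x^2 - (359219/1296)x + 8883289/46656
image of x^7: 2x^7 + (7/6)x^6 + (1183/12)x^5 - (28945/216)x^4 + (1846355/1296)x^3 - (2514533/2592)x^2 + (62183023/46656)x - 92818571/279936
the matrix is upper triangular; its diagonal is (2, 2, 2, 2, 2, 2, 2, 2)
for a triangular matrix the eigenvalues are the diagonal entries, with algebraic multiplicity their repetition count


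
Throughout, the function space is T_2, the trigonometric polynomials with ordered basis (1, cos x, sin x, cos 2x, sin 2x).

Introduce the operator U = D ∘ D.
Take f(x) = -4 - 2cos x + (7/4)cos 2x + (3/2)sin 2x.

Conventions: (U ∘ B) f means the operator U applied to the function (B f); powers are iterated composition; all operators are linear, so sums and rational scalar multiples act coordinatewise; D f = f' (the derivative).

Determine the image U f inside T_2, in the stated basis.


the result is g(x) = 2cos x - 7cos 2x - 6sin 2x

D f = 2sin x + 3cos 2x - (7/2)sin 2x
D D f = 2cos x - 7cos 2x - 6sin 2x


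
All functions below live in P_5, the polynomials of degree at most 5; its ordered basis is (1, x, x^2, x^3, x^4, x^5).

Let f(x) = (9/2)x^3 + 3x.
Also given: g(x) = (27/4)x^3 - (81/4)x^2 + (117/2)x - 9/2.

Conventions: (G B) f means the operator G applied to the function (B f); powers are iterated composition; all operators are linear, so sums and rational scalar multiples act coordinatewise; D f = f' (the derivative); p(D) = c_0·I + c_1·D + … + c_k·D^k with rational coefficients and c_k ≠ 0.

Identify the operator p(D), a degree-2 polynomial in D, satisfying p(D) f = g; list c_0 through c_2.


D^0 f = (9/2)x^3 + 3x
D^1 f = (27/2)x^2 + 3
D^2 f = 27x
matching coefficients of g against c_0 f + c_1 Df + … from the top degree down determines the c_i
solution: c_0 = 3/2, c_1 = -3/2, c_2 = 2

c_0 = 3/2, c_1 = -3/2, c_2 = 2


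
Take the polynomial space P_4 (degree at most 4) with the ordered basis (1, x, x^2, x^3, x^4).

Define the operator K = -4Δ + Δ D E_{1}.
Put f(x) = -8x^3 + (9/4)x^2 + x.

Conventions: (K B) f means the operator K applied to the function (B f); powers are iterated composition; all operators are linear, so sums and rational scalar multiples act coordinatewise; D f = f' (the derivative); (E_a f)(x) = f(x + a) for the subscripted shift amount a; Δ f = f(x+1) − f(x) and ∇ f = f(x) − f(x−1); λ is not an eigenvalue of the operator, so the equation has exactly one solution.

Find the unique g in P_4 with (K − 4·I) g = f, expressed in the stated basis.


write g with unknown coordinates in the stated basis and equate coefficients in (K − 4·I) g = f
solving from the highest basis element down gives g = 2x^3 - (105/16)x^2 + (79/8)x - 131/32
check: K g = -24x^2 + (81/2)x - 131/8
so K g − 4·g = -8x^3 + (9/4)x^2 + x = f ✓

the result is g(x) = 2x^3 - (105/16)x^2 + (79/8)x - 131/32


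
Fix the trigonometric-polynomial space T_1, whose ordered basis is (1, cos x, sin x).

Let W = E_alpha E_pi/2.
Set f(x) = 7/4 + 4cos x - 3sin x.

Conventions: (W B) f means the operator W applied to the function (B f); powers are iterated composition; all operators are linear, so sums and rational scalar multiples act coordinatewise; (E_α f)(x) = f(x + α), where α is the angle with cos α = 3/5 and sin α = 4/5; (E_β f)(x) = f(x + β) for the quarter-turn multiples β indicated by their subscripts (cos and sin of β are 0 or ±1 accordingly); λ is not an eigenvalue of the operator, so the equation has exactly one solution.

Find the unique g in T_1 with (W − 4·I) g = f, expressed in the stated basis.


g(x) = -7/12 - (29/39)cos x + (28/39)sin x

write g with unknown coordinates in the stated basis and equate coefficients in (W − 4·I) g = f
solving from the highest basis element down gives g = -7/12 - (29/39)cos x + (28/39)sin x
check: W g = -7/12 + (40/39)cos x - (5/39)sin x
so W g − 4·g = 7/4 + 4cos x - 3sin x = f ✓


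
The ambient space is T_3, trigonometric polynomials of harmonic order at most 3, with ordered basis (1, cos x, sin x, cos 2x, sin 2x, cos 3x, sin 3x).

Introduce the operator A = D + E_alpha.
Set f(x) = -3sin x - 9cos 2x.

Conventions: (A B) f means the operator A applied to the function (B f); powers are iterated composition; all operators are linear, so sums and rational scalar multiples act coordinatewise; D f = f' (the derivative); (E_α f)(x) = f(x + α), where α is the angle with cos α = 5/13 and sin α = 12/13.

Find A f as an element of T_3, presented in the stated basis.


the result is g(x) = -(75/13)cos x - (15/13)sin x + (1071/169)cos 2x + (4122/169)sin 2x

D f = -3cos x + 18sin 2x
E_alpha f = -(36/13)cos x - (15/13)sin x + (1071/169)cos 2x + (1080/169)sin 2x
(D + E_alpha) f = -(75/13)cos x - (15/13)sin x + (1071/169)cos 2x + (4122/169)sin 2x


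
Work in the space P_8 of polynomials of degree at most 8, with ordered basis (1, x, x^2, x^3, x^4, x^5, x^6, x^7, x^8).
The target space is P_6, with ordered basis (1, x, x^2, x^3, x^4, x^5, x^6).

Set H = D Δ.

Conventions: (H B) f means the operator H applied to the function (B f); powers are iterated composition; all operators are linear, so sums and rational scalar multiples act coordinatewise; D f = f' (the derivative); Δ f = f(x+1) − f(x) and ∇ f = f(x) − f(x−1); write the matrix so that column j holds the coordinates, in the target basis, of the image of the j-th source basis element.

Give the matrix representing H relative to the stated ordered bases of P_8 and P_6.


the matrix is [[0, 0, 2, 3, 4, 5, 6, 7, 8]; [0, 0, 0, 6, 12, 20, 30, 42, 56]; [0, 0, 0, 0, 12, 30, 60, 105, 168]; [0, 0, 0, 0, 0, 20, 60, 140, 280]; [0, 0, 0, 0, 0, 0, 30, 105, 280]; [0, 0, 0, 0, 0, 0, 0, 42, 168]; [0, 0, 0, 0, 0, 0, 0, 0, 56]] (rows listed top to bottom)

image of 1: 0
image of x: 0
image of x^2: 2
image of x^3: 6x + 3
image of x^4: 12x^2 + 12x + 4
image of x^5: 20x^3 + 30x^2 + 20x + 5
image of x^6: 30x^4 + 60x^3 + 60x^2 + 30x + 6
image of x^7: 42x^5 + 105x^4 + 140x^3 + 105x^2 + 42x + 7
image of x^8: 56x^6 + 168x^5 + 280x^4 + 280x^3 + 168x^2 + 56x + 8
each image's coordinates form column j of the matrix


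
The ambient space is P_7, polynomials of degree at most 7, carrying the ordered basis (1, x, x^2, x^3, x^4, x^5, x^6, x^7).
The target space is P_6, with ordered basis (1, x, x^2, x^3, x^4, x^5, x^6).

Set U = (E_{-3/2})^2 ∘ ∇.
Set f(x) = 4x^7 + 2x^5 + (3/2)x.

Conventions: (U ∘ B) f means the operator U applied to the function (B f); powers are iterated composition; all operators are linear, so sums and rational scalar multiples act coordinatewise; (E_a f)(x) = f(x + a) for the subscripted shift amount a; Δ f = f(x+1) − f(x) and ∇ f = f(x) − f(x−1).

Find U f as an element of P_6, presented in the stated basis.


∇ f = 28x^6 - 84x^5 + 150x^4 - 160x^3 + 104x^2 - 38x + 15/2
E_{-3/2} ∇ f = 28x^6 - 336x^5 + 1725x^4 - 4840x^3 + (31241/4)x^2 - 6857x + 40875/16
E_{-3/2} E_{-3/2} ∇ f = 28x^6 - 588x^5 + 5190x^4 - 24640x^3 + 66344x^2 - 96026x + 116703/2

the result is g(x) = 28x^6 - 588x^5 + 5190x^4 - 24640x^3 + 66344x^2 - 96026x + 116703/2


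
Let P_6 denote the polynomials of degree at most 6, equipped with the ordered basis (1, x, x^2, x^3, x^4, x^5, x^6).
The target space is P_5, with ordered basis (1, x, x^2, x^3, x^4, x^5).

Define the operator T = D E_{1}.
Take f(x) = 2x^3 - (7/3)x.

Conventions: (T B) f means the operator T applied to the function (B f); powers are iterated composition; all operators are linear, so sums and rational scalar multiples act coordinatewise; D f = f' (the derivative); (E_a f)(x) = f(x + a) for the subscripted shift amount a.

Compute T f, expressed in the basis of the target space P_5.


g(x) = 6x^2 + 12x + 11/3

E_{1} f = 2x^3 + 6x^2 + (11/3)x - 1/3
D E_{1} f = 6x^2 + 12x + 11/3


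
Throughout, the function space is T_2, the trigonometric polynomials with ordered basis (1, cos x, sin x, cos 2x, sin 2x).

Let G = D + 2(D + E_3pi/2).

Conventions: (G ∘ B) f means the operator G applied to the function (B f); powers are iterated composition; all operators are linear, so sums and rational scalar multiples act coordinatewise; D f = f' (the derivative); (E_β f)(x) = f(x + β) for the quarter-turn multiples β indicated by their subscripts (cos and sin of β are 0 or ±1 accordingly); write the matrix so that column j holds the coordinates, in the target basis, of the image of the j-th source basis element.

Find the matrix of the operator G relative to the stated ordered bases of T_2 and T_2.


the matrix is [[2, 0, 0, 0, 0]; [0, 0, 1, 0, 0]; [0, -1, 0, 0, 0]; [0, 0, 0, -2, 6]; [0, 0, 0, -6, -2]] (rows listed top to bottom)

image of 1: 2
image of cos x: -sin x
image of sin x: cos x
image of cos 2x: -2cos 2x - 6sin 2x
image of sin 2x: 6cos 2x - 2sin 2x
each image's coordinates form column j of the matrix


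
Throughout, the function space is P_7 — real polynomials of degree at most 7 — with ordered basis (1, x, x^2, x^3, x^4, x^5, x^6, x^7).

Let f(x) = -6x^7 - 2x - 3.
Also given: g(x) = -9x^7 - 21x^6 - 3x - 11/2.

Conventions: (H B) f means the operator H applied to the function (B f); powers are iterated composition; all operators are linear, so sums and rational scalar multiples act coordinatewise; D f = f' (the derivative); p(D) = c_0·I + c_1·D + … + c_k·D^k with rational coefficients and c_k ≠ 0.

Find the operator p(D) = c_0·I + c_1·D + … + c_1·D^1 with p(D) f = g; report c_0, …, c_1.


D^0 f = -6x^7 - 2x - 3
D^1 f = -42x^6 - 2
matching coefficients of g against c_0 f + c_1 Df + … from the top degree down determines the c_i
solution: c_0 = 3/2, c_1 = 1/2

c_0 = 3/2, c_1 = 1/2


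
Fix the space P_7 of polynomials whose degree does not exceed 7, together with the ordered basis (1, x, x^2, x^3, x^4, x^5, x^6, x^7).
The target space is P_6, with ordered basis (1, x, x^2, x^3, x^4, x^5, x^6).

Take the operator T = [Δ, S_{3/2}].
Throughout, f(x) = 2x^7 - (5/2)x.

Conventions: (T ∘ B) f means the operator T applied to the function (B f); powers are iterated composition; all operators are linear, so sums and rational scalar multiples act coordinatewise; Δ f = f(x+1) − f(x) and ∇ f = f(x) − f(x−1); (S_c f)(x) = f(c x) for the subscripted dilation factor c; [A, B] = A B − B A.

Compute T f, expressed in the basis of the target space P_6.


the image equals g(x) = (5103/64)x^6 + (25515/64)x^5 + (53865/64)x^4 + (61425/64)x^3 + (39879/64)x^2 + (13965/64)x + 1979/64

S_{3/2} f = (2187/64)x^7 - (15/4)x
Δ S_{3/2} f = (15309/64)x^6 + (45927/64)x^5 + (76545/64)x^4 + (76545/64)x^3 + (45927/64)x^2 + (15309/64)x + 1947/64
Δ f = 14x^6 + 42x^5 + 70x^4 + 70x^3 + 42x^2 + 14x - 1/2
S_{3/2} Δ f = (5103/32)x^6 + (5103/16)x^5 + (2835/8)x^4 + (945/4)x^3 + (189/2)x^2 + 21x - 1/2
[Δ, S_{3/2}] f = (5103/64)x^6 + (25515/64)x^5 + (53865/64)x^4 + (61425/64)x^3 + (39879/64)x^2 + (13965/64)x + 1979/64


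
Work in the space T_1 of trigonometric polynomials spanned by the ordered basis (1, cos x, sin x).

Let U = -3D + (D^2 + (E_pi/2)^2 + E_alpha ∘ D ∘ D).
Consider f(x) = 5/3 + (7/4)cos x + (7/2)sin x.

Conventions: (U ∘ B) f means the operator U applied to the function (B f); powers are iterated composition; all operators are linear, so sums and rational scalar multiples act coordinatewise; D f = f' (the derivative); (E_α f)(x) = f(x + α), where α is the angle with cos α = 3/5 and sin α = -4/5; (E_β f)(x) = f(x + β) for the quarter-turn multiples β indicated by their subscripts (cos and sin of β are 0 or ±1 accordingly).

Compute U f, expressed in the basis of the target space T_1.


D f = (7/2)cos x - (7/4)sin x
(-3D) f = -(21/2)cos x + (21/4)sin x
D f = (7/2)cos x - (7/4)sin x
D D f = -(7/4)cos x - (7/2)sin x
E_pi/2 f = 5/3 + (7/2)cos x - (7/4)sin x
E_pi/2 E_pi/2 f = 5/3 - (7/4)cos x - (7/2)sin x
D f = (7/2)cos x - (7/4)sin x
D D f = -(7/4)cos x - (7/2)sin x
E_alpha D D f = (7/4)cos x - (7/2)sin x
(D^2 + (E_pi/2)^2 + E_alpha ∘ D ∘ D) f = 5/3 - (7/4)cos x - (21/2)sin x
(-3D + (D^2 + (E_pi/2)^2 + E_alpha ∘ D ∘ D)) f = 5/3 - (49/4)cos x - (21/4)sin x

g(x) = 5/3 - (49/4)cos x - (21/4)sin x


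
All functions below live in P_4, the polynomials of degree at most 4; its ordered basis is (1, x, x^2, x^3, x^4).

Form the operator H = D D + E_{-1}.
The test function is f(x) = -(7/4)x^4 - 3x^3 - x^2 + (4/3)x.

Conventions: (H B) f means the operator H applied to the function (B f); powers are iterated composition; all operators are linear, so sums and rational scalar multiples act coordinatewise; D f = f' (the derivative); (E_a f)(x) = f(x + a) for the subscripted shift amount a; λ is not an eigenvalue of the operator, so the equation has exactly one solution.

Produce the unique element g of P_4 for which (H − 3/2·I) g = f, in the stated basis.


the result is g(x) = (7/2)x^4 - 22x^3 + 260x^2 - (4400/3)x + 13633/3

write g with unknown coordinates in the stated basis and equate coefficients in (H − 3/2·I) g = f
solving from the highest basis element down gives g = (7/2)x^4 - 22x^3 + 260x^2 - (4400/3)x + 13633/3
check: H g = (7/2)x^4 - 36x^3 + 389x^2 - (6596/3)x + 13633/2
so H g − 3/2·g = -(7/4)x^4 - 3x^3 - x^2 + (4/3)x = f ✓


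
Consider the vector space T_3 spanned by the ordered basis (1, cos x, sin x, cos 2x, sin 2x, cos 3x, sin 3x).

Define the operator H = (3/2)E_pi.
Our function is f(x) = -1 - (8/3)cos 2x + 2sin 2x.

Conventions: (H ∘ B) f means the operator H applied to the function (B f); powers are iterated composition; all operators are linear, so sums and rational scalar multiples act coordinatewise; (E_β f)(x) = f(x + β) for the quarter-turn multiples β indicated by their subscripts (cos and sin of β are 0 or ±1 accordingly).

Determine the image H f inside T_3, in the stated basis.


E_pi f = -1 - (8/3)cos 2x + 2sin 2x
((3/2)E_pi) f = -3/2 - 4cos 2x + 3sin 2x

the image equals g(x) = -3/2 - 4cos 2x + 3sin 2x


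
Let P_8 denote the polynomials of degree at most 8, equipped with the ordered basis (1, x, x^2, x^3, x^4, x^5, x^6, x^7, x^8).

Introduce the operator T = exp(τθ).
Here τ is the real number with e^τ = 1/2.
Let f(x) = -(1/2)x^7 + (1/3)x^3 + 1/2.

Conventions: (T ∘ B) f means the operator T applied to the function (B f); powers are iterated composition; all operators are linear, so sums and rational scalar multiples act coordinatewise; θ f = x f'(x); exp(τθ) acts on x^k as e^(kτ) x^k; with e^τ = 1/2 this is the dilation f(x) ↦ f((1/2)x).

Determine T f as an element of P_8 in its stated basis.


exp(τθ) x^k = e^(kτ) x^k; with e^τ = 1/2 this sends x^k to (1/2)^k x^k
x^3 ↦ 1/8 x^3
x^7 ↦ 1/128 x^7
applying this coordinatewise to f: exp(τθ) f = -(1/256)x^7 + (1/24)x^3 + 1/2

the image equals g(x) = -(1/256)x^7 + (1/24)x^3 + 1/2


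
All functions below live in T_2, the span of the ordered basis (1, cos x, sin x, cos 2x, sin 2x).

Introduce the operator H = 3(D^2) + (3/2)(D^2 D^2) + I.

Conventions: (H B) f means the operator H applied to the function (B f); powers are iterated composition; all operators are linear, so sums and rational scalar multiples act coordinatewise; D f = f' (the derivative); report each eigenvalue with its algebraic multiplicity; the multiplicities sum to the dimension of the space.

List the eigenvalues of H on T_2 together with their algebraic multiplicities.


λ = -1/2 (multiplicity 2), λ = 1 (multiplicity 1), λ = 13 (multiplicity 2)

image of 1: 1
image of cos x: -(1/2)cos x
image of sin x: -(1/2)sin x
image of cos 2x: 13cos 2x
image of sin 2x: 13sin 2x
the matrix is diagonal; its diagonal is (1, -1/2, -1/2, 13, 13)
for a triangular matrix the eigenvalues are the diagonal entries, with algebraic multiplicity their repetition count


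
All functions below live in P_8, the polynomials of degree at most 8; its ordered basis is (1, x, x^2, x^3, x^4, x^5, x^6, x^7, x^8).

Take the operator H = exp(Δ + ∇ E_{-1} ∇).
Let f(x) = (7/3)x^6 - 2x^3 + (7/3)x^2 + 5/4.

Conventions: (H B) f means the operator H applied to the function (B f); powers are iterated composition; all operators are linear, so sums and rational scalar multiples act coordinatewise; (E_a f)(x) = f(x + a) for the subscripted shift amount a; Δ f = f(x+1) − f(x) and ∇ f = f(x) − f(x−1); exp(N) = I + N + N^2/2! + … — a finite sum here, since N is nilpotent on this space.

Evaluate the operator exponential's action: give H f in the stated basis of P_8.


the image equals g(x) = (7/3)x^6 + 14x^5 + 140x^4 - (146/3)x^3 + (5554/3)x^2 - (8374/3)x + 68891/12

order-1 term: 14x^5 + 105x^4 - (1540/3)x^3 + 1779x^2 - (7558/3)x + 1436
order-2 term: 35x^4 + 420x^3 - 595x^2 - 1056x + 16970/3
order-3 term: (140/3)x^3 + 630x^2 + 350x - 1892
order-4 term: 35x^2 + 420x + 1295/3
order-5 term: 14x + 105
order-6 term: 7/3
the series for exp(Δ + ∇ E_{-1} ∇) f terminates at order 6
exp(Δ + ∇ E_{-1} ∇) f = (7/3)x^6 + 14x^5 + 140x^4 - (146/3)x^3 + (5554/3)x^2 - (8374/3)x + 68891/12


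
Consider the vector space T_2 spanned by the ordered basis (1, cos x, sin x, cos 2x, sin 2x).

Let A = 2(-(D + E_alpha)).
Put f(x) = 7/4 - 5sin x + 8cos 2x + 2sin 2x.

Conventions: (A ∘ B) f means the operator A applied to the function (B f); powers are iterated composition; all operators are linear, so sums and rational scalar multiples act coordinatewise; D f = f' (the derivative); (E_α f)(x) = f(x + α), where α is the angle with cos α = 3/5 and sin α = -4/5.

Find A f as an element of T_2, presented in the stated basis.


the result is g(x) = -7/2 + 2cos x + 6sin x + (8/25)cos 2x + (444/25)sin 2x

D f = -5cos x + 4cos 2x - 16sin 2x
E_alpha f = 7/4 + 4cos x - 3sin x - (104/25)cos 2x + (178/25)sin 2x
(D + E_alpha) f = 7/4 - cos x - 3sin x - (4/25)cos 2x - (222/25)sin 2x
(-(D + E_alpha)) f = -7/4 + cos x + 3sin x + (4/25)cos 2x + (222/25)sin 2x
(2(-(D + E_alpha))) f = -7/2 + 2cos x + 6sin x + (8/25)cos 2x + (444/25)sin 2x


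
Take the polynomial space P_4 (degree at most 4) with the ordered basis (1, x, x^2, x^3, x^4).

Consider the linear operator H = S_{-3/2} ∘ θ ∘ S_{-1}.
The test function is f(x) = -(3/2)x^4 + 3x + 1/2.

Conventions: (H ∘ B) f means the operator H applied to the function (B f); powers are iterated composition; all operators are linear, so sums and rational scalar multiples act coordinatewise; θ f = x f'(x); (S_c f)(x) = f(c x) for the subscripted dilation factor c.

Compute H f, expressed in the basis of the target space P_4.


S_{-1} f = -(3/2)x^4 - 3x + 1/2
θ S_{-1} f = -6x^4 - 3x
S_{-3/2} θ S_{-1} f = -(243/8)x^4 + (9/2)x

the image equals g(x) = -(243/8)x^4 + (9/2)x


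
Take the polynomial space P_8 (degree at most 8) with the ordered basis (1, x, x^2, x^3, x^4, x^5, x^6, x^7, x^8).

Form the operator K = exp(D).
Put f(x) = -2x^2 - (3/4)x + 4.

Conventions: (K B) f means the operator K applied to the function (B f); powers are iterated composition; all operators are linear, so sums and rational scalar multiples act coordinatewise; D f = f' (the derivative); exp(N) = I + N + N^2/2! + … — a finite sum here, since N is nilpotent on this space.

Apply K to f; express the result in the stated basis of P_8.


order-1 term: -4x - 3/4
order-2 term: -2
the series for exp(D) f terminates at order 2
exp(D) f = -2x^2 - (19/4)x + 5/4

g(x) = -2x^2 - (19/4)x + 5/4


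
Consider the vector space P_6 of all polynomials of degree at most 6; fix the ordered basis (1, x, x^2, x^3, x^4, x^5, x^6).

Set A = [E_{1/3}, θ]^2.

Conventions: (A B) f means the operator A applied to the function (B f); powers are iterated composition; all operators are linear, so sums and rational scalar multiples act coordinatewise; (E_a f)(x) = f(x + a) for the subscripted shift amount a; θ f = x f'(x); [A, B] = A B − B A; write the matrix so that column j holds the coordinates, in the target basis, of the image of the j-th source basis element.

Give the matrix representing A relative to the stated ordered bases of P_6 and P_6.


image of 1: 0
image of x: 0
image of x^2: 2/9
image of x^3: (2/3)x + 4/9
image of x^4: (4/3)x^2 + (16/9)x + 16/27
image of x^5: (20/9)x^3 + (40/9)x^2 + (80/27)x + 160/243
image of x^6: (10/3)x^4 + (80/9)x^3 + (80/9)x^2 + (320/81)x + 160/243
each image's coordinates form column j of the matrix

the matrix is [[0, 0, 2/9, 4/9, 16/27, 160/243, 160/243]; [0, 0, 0, 2/3, 16/9, 80/27, 320/81]; [0, 0, 0, 0, 4/3, 40/9, 80/9]; [0, 0, 0, 0, 0, 20/9, 80/9]; [0, 0, 0, 0, 0, 0, 10/3]; [0, 0, 0, 0, 0, 0, 0]; [0, 0, 0, 0, 0, 0, 0]] (rows listed top to bottom)


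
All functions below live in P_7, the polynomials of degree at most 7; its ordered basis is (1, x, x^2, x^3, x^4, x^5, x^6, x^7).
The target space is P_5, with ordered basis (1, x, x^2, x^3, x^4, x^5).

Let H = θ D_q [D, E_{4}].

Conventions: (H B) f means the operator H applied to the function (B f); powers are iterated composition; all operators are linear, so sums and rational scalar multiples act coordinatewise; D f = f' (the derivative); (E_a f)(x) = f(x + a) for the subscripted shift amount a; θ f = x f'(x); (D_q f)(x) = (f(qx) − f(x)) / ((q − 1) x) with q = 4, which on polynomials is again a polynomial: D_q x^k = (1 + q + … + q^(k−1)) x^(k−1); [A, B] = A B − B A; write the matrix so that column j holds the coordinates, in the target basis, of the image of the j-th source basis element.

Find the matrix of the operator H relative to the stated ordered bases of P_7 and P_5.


the matrix is [[0, 0, 0, 0, 0, 0, 0, 0]; [0, 0, 0, 0, 0, 0, 0, 0]; [0, 0, 0, 0, 0, 0, 0, 0]; [0, 0, 0, 0, 0, 0, 0, 0]; [0, 0, 0, 0, 0, 0, 0, 0]; [0, 0, 0, 0, 0, 0, 0, 0]] (rows listed top to bottom)

image of 1: 0
image of x: 0
image of x^2: 0
image of x^3: 0
image of x^4: 0
image of x^5: 0
image of x^6: 0
image of x^7: 0
each image's coordinates form column j of the matrix


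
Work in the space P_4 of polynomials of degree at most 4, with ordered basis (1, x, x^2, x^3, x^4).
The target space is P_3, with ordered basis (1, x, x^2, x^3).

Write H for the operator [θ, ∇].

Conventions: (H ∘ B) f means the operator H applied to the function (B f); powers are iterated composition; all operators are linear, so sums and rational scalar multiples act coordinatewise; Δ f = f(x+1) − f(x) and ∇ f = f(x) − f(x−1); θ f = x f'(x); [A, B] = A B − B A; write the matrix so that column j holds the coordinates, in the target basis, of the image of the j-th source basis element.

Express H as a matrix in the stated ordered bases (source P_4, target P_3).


the matrix is [[0, -1, 2, -3, 4]; [0, 0, -2, 6, -12]; [0, 0, 0, -3, 12]; [0, 0, 0, 0, -4]] (rows listed top to bottom)

image of 1: 0
image of x: -1
image of x^2: -2x + 2
image of x^3: -3x^2 + 6x - 3
image of x^4: -4x^3 + 12x^2 - 12x + 4
each image's coordinates form column j of the matrix


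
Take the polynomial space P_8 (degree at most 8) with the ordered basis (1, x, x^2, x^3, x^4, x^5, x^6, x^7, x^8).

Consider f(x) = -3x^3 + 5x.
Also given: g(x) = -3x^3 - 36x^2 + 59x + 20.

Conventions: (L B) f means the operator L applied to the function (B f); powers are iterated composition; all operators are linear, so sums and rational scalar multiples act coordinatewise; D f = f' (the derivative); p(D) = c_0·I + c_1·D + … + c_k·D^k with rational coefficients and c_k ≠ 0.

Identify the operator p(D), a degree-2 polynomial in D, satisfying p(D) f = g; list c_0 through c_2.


p(D) = I + 4·D − 3·D^2, i.e. c_0 = 1, c_1 = 4, c_2 = -3

D^0 f = -3x^3 + 5x
D^1 f = -9x^2 + 5
D^2 f = -18x
matching coefficients of g against c_0 f + c_1 Df + … from the top degree down determines the c_i
solution: c_0 = 1, c_1 = 4, c_2 = -3


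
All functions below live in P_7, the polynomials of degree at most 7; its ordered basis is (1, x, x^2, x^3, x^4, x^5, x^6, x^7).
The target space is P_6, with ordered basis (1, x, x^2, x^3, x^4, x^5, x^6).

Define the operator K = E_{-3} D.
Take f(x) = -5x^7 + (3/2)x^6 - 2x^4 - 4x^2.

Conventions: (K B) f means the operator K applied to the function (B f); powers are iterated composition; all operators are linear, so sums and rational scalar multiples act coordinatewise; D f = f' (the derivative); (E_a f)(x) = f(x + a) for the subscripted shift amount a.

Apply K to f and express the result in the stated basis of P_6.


g(x) = -35x^6 + 639x^5 - 4860x^4 + 19702x^3 - 44883x^2 + 54451x - 27462

D f = -35x^6 + 9x^5 - 8x^3 - 8x
E_{-3} D f = -35x^6 + 639x^5 - 4860x^4 + 19702x^3 - 44883x^2 + 54451x - 27462


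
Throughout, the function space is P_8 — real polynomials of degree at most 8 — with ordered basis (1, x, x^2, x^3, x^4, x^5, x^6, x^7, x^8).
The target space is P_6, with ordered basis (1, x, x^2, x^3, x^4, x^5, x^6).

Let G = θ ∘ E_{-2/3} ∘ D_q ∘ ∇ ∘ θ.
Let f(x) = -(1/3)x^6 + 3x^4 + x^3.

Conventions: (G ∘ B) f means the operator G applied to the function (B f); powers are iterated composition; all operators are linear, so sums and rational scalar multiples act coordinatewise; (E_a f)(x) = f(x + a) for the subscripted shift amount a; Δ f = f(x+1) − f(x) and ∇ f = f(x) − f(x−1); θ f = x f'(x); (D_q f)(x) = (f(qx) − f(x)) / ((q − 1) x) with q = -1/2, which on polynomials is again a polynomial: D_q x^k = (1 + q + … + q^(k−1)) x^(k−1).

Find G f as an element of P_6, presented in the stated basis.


the result is g(x) = -33x^4 + (489/4)x^3 - 107x^2 + (185/18)x

θ f = -2x^6 + 12x^4 + 3x^3
∇ θ f = -12x^5 + 30x^4 + 8x^3 - 33x^2 + 27x - 7
D_q ∇ θ f = -(33/4)x^4 + (75/4)x^3 + 6x^2 - (33/2)x + 27
E_{-2/3} D_q ∇ θ f = -(33/4)x^4 + (163/4)x^3 - (107/2)x^2 + (185/18)x + 904/27
θ (E_{-2/3} ∘ D_q ∘ ∇) θ f = -33x^4 + (489/4)x^3 - 107x^2 + (185/18)x


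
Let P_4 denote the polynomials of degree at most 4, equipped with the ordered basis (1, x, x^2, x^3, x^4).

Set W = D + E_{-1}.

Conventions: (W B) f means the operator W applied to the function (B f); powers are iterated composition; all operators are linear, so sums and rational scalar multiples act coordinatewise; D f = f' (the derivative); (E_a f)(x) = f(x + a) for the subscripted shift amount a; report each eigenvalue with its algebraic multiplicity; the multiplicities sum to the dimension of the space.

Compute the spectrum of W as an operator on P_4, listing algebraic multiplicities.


image of 1: 1
image of x: x
image of x^2: x^2 + 1
image of x^3: x^3 + 3x - 1
image of x^4: x^4 + 6x^2 - 4x + 1
the matrix is upper triangular; its diagonal is (1, 1, 1, 1, 1)
for a triangular matrix the eigenvalues are the diagonal entries, with algebraic multiplicity their repetition count

λ = 1 (multiplicity 5)


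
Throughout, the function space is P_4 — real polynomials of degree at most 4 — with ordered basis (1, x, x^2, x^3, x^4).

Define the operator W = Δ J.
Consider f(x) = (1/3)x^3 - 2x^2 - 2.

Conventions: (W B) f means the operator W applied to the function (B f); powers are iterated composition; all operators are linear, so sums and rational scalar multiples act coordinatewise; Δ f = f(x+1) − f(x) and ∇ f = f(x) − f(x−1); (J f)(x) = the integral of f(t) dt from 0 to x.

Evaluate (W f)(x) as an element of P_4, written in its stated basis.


g(x) = (1/3)x^3 - (3/2)x^2 - (5/3)x - 31/12

J f = (1/12)x^4 - (2/3)x^3 - 2x
Δ J f = (1/3)x^3 - (3/2)x^2 - (5/3)x - 31/12


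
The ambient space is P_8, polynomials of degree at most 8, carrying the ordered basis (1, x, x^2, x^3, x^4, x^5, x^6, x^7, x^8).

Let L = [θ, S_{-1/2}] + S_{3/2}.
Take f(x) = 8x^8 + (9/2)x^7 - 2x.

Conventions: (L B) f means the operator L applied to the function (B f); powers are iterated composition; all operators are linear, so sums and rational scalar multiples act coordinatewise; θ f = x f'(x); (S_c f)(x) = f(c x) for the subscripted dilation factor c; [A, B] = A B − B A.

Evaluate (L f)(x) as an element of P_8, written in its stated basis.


S_{-1/2} f = (1/32)x^8 - (9/256)x^7 + x
θ S_{-1/2} f = (1/4)x^8 - (63/256)x^7 + x
θ f = 64x^8 + (63/2)x^7 - 2x
S_{-1/2} θ f = (1/4)x^8 - (63/256)x^7 + x
[θ, S_{-1/2}] f = 0
S_{3/2} f = (6561/32)x^8 + (19683/256)x^7 - 3x
([θ, S_{-1/2}] + S_{3/2}) f = (6561/32)x^8 + (19683/256)x^7 - 3x

the image equals g(x) = (6561/32)x^8 + (19683/256)x^7 - 3x


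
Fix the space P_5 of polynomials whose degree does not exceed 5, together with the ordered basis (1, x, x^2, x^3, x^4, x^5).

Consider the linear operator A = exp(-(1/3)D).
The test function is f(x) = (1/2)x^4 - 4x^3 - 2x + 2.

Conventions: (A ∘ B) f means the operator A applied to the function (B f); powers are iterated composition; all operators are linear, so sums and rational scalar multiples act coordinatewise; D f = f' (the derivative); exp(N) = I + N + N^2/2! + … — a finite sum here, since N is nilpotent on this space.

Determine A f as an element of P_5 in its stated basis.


order-1 term: -(2/3)x^3 + 4x^2 + 2/3
order-2 term: (1/3)x^2 - (4/3)x
order-3 term: -(2/27)x + 4/27
order-4 term: 1/162
the series for exp(-(1/3)D) f terminates at order 4
exp(-(1/3)D) f = (1/2)x^4 - (14/3)x^3 + (13/3)x^2 - (92/27)x + 457/162

the image equals g(x) = (1/2)x^4 - (14/3)x^3 + (13/3)x^2 - (92/27)x + 457/162


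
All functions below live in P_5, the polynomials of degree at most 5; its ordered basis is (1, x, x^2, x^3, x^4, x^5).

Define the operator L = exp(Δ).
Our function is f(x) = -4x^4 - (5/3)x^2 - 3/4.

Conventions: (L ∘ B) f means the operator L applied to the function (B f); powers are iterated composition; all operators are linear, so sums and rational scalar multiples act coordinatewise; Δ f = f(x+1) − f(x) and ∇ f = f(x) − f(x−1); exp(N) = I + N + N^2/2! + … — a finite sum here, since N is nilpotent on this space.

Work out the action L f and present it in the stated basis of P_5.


order-1 term: -16x^3 - 24x^2 - (58/3)x - 17/3
order-2 term: -24x^2 - 48x - 89/3
order-3 term: -16x - 24
order-4 term: -4
the series for exp(Δ) f terminates at order 4
exp(Δ) f = -4x^4 - 16x^3 - (149/3)x^2 - (250/3)x - 769/12

the result is g(x) = -4x^4 - 16x^3 - (149/3)x^2 - (250/3)x - 769/12


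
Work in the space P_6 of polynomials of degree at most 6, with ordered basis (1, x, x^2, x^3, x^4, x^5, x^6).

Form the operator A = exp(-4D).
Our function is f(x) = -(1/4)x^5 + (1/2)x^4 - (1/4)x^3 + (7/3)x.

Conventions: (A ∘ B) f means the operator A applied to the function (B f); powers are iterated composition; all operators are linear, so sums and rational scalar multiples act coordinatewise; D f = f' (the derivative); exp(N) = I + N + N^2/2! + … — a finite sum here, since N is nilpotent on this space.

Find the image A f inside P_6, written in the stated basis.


g(x) = -(1/4)x^5 + (11/2)x^4 - (193/4)x^3 + 211x^2 - (1373/3)x + 1172/3

order-1 term: 5x^4 - 8x^3 + 3x^2 - 28/3
order-2 term: -40x^3 + 48x^2 - 12x
order-3 term: 160x^2 - 128x + 16
order-4 term: -320x + 128
order-5 term: 256
the series for exp(-4D) f terminates at order 5
exp(-4D) f = -(1/4)x^5 + (11/2)x^4 - (193/4)x^3 + 211x^2 - (1373/3)x + 1172/3


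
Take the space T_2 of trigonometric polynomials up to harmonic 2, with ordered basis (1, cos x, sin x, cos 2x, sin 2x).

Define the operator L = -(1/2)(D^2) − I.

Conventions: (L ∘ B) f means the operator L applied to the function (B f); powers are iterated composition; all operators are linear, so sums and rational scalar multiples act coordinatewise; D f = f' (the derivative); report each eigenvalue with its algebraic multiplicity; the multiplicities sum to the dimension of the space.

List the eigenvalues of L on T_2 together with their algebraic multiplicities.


λ = -1 (multiplicity 1), λ = -1/2 (multiplicity 2), λ = 1 (multiplicity 2)

image of 1: -1
image of cos x: -(1/2)cos x
image of sin x: -(1/2)sin x
image of cos 2x: cos 2x
image of sin 2x: sin 2x
the matrix is diagonal; its diagonal is (-1, -1/2, -1/2, 1, 1)
for a triangular matrix the eigenvalues are the diagonal entries, with algebraic multiplicity their repetition count


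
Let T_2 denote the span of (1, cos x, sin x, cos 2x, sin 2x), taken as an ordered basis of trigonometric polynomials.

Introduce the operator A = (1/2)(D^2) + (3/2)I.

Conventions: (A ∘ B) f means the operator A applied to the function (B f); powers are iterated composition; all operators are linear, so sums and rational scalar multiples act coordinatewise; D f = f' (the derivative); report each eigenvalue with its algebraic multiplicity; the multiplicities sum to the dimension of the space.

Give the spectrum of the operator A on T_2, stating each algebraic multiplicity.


λ = -1/2 (multiplicity 2), λ = 1 (multiplicity 2), λ = 3/2 (multiplicity 1)

image of 1: 3/2
image of cos x: cos x
image of sin x: sin x
image of cos 2x: -(1/2)cos 2x
image of sin 2x: -(1/2)sin 2x
the matrix is diagonal; its diagonal is (3/2, 1, 1, -1/2, -1/2)
for a triangular matrix the eigenvalues are the diagonal entries, with algebraic multiplicity their repetition count


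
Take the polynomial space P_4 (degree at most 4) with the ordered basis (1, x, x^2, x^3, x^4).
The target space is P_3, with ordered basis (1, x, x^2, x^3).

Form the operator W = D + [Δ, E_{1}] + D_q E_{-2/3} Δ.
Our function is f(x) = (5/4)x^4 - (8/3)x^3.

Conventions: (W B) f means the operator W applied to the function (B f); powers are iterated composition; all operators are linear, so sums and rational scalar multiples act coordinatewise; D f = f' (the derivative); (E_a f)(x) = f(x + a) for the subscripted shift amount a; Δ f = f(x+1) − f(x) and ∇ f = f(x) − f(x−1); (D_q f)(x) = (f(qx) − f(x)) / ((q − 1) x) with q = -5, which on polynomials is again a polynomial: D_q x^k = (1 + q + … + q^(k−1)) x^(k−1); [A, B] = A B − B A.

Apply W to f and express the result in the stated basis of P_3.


D f = 5x^3 - 8x^2
E_{1} f = (5/4)x^4 + (7/3)x^3 - (1/2)x^2 - 3x - 17/12
Δ E_{1} f = 5x^3 + (29/2)x^2 + 11x + 1/12
Δ f = 5x^3 - (1/2)x^2 - 3x - 17/12
E_{1} Δ f = 5x^3 + (29/2)x^2 + 11x + 1/12
[Δ, E_{1}] f = 0
Δ f = 5x^3 - (1/2)x^2 - 3x - 17/12
E_{-2/3} Δ f = 5x^3 - (21/2)x^2 + (13/3)x - 121/108
D_q E_{-2/3} Δ f = 105x^2 + 42x + 13/3
(D + [Δ, E_{1}] + D_q E_{-2/3} Δ) f = 5x^3 + 97x^2 + 42x + 13/3

g(x) = 5x^3 + 97x^2 + 42x + 13/3
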